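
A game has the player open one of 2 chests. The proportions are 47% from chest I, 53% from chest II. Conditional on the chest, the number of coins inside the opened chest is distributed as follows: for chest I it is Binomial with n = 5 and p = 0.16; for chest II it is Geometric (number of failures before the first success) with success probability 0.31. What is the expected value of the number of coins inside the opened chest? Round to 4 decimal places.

1.5557

Component means — I: 0.8; II: 2.22581.
E[X] = 0.47·0.8 + 0.53·2.22581 = 1.55568.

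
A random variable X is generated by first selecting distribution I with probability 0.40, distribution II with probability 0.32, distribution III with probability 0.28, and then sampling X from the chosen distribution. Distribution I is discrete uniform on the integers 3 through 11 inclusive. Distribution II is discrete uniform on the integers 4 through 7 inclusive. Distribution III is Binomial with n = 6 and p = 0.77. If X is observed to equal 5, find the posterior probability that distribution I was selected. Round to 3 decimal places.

0.194

Likelihoods P(X=5 | ·): I: 0.111111; II: 0.25; III: 0.373536.
Posterior ∝ prior × likelihood. Numerator for I: 0.4·0.111111 = 0.0444444.
Normalizing constant: 0.4·0.111111 + 0.32·0.25 + 0.28·0.373536 = 0.229035.
P(I | observation) = 0.0444444 / 0.229035 = 0.194051.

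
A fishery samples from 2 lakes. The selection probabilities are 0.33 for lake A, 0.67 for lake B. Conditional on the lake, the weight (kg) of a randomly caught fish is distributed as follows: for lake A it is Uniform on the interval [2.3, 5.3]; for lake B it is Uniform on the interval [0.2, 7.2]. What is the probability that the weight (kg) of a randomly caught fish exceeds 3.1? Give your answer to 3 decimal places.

Conditional on each lake, P(X > 3.1): A: 0.733333; B: 0.585714.
By total probability, P(X > 3.1) = 0.33·0.733333 + 0.67·0.585714 = 0.634429.

0.634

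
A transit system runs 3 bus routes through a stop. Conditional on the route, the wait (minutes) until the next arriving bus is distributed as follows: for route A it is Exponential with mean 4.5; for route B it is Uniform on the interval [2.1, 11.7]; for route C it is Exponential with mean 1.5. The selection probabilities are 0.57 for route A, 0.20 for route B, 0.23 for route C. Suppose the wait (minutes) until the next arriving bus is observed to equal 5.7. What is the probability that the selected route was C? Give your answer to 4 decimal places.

0.0572

Likelihoods f(5.7 | ·): A: 0.0626154; B: 0.104167; C: 0.0149138.
Posterior ∝ prior × likelihood. Numerator for C: 0.23·0.0149138 = 0.00343019.
Normalizing constant: 0.57·0.0626154 + 0.2·0.104167 + 0.23·0.0149138 = 0.0599543.
P(C | observation) = 0.00343019 / 0.0599543 = 0.0572133.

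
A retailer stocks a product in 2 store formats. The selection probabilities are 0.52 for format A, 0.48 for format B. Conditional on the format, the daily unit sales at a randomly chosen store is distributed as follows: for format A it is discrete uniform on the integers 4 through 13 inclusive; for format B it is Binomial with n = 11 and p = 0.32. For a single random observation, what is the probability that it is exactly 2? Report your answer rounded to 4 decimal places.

Conditional on each format, P(X = 2): A: 0; B: 0.175083.
By total probability, P(X = 2) = 0.52·0 + 0.48·0.175083 = 0.0840396.

0.0840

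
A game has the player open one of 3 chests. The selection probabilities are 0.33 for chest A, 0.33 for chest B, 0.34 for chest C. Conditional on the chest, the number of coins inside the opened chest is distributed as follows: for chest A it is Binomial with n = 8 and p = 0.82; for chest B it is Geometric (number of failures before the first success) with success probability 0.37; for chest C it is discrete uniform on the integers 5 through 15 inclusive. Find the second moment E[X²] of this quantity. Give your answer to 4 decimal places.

For each component E[X²] = Var + (mean)², giving A: 44.2144; B: 7.5011; C: 110.
Overall E[X²] = 0.33·44.2144 + 0.33·7.5011 + 0.34·110 = 54.4661.

54.4661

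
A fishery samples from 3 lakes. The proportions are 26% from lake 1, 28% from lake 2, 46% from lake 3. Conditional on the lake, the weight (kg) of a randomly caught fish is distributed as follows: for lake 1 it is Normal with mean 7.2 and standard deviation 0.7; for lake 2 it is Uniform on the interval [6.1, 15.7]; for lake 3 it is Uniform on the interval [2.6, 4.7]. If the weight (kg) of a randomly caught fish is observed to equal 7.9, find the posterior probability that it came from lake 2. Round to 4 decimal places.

Likelihoods f(7.9 | ·): 1: 0.345672; 2: 0.104167; 3: 0.
Posterior ∝ prior × likelihood. Numerator for 2: 0.28·0.104167 = 0.0291667.
Normalizing constant: 0.26·0.345672 + 0.28·0.104167 + 0.46·0 = 0.119042.
P(2 | observation) = 0.0291667 / 0.119042 = 0.245013.

0.2450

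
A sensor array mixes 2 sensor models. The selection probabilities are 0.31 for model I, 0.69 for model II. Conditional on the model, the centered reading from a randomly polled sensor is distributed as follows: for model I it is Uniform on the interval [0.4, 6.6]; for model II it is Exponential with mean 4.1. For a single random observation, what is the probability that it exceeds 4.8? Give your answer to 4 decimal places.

0.3040

Conditional on each model, P(X > 4.8): I: 0.290323; II: 0.31014.
By total probability, P(X > 4.8) = 0.31·0.290323 + 0.69·0.31014 = 0.303997.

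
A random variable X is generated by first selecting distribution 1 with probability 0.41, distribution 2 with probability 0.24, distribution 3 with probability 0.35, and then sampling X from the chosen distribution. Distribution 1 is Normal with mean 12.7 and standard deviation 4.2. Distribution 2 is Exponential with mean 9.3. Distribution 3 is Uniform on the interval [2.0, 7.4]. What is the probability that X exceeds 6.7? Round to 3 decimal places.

Conditional on each component, P(X > 6.7): 1: 0.923436; 2: 0.486543; 3: 0.12963.
By total probability, P(X > 6.7) = 0.41·0.923436 + 0.24·0.486543 + 0.35·0.12963 = 0.54075.

0.541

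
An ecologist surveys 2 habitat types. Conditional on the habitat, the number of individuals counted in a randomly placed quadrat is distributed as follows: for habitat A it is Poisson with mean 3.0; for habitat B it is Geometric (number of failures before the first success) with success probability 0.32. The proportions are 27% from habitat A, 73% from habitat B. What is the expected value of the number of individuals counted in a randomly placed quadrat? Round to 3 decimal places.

2.361

Component means — A: 3; B: 2.125.
E[X] = 0.27·3 + 0.73·2.125 = 2.36125.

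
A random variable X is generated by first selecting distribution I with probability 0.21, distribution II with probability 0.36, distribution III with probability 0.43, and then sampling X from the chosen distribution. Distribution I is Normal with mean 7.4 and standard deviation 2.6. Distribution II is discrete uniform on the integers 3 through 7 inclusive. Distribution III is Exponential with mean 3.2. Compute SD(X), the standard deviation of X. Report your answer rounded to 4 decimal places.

3.0121

Per component, I: μ=7.4, E[X²]=61.52; II: μ=5, E[X²]=27; III: μ=3.2, E[X²]=20.48.
E[X] = 0.21·7.4 + 0.36·5 + 0.43·3.2 = 4.73.
E[X²] = 0.21·61.52 + 0.36·27 + 0.43·20.48 = 31.4456.
Var(X) = E[X²] − (E[X])² = 31.4456 − 22.3729 = 9.0727.
SD(X) = √9.0727 = 3.01209.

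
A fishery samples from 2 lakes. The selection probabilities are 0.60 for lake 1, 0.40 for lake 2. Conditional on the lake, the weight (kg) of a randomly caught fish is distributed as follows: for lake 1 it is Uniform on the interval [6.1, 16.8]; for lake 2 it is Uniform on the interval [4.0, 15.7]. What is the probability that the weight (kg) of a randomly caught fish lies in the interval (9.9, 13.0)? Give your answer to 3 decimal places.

Conditional on each lake, P(9.9 < X < 13.0): 1: 0.28972; 2: 0.264957.
By total probability, P(9.9 < X < 13.0) = 0.6·0.28972 + 0.4·0.264957 = 0.279815.

0.280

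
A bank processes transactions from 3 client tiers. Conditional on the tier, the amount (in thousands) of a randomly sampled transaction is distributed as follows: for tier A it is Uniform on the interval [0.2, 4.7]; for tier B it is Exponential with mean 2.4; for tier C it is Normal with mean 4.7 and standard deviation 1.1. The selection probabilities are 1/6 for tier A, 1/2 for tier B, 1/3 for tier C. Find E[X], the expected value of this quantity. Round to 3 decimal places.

3.175

Component means — A: 2.45; B: 2.4; C: 4.7.
E[X] = 0.166667·2.45 + 0.5·2.4 + 0.333333·4.7 = 3.175.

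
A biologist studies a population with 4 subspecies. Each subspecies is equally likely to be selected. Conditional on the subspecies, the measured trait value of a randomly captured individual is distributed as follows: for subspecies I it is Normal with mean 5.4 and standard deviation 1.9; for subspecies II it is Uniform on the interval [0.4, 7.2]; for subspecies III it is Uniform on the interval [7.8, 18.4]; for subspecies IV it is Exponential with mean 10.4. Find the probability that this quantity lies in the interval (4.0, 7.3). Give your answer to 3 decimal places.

0.317

Conditional on each subspecies, P(4.0 < X < 7.3): I: 0.610736; II: 0.470588; III: 0; IV: 0.185081.
By total probability, P(4.0 < X < 7.3) = 0.25·0.610736 + 0.25·0.470588 + 0.25·0 + 0.25·0.185081 = 0.316601.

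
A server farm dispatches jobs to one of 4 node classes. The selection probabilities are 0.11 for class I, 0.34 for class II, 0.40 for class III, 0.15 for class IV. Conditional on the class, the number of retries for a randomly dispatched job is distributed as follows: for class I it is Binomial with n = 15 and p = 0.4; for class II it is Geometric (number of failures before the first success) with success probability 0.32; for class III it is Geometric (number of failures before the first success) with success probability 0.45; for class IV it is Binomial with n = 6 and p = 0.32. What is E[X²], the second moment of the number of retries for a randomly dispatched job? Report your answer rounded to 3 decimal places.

10.582

For each component E[X²] = Var + (mean)², giving I: 39.6; II: 11.1562; III: 4.20988; IV: 4.992.
Overall E[X²] = 0.11·39.6 + 0.34·11.1562 + 0.4·4.20988 + 0.15·4.992 = 10.5819.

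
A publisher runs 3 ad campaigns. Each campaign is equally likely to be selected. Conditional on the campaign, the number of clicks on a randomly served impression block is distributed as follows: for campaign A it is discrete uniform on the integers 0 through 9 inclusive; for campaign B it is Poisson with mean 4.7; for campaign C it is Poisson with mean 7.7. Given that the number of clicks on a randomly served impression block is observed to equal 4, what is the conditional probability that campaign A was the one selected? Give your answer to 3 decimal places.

Likelihoods P(X=4 | ·): A: 0.1; B: 0.184925; C: 0.0663261.
Posterior ∝ prior × likelihood. Numerator for A: 0.333333·0.1 = 0.0333333.
Normalizing constant: 0.333333·0.1 + 0.333333·0.184925 + 0.333333·0.0663261 = 0.117084.
P(A | observation) = 0.0333333 / 0.117084 = 0.284696.

0.285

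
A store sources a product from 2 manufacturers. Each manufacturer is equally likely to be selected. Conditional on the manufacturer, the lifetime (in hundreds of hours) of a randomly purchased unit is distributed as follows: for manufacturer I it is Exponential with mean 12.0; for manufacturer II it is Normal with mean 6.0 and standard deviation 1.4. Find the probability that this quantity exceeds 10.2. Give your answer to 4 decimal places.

Conditional on each manufacturer, P(X > 10.2): I: 0.427415; II: 0.0013499.
By total probability, P(X > 10.2) = 0.5·0.427415 + 0.5·0.0013499 = 0.214382.

0.2144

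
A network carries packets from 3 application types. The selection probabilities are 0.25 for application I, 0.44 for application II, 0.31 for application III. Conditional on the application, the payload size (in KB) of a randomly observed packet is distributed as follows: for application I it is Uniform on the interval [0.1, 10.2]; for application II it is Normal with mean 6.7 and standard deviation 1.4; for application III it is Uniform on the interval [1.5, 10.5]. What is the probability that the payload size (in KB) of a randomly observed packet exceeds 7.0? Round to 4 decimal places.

Conditional on each application, P(X > 7.0): I: 0.316832; II: 0.415162; III: 0.388889.
By total probability, P(X > 7.0) = 0.25·0.316832 + 0.44·0.415162 + 0.31·0.388889 = 0.382435.

0.3824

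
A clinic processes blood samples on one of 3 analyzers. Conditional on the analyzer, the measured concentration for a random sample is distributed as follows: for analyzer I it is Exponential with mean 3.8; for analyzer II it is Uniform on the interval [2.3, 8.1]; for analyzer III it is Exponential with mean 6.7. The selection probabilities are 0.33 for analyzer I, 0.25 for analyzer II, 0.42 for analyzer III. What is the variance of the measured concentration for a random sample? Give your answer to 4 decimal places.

Per component, I: μ=3.8, E[X²]=28.88; II: μ=5.2, E[X²]=29.8433; III: μ=6.7, E[X²]=89.78.
E[X] = 0.33·3.8 + 0.25·5.2 + 0.42·6.7 = 5.368.
E[X²] = 0.33·28.88 + 0.25·29.8433 + 0.42·89.78 = 54.6988.
Var(X) = E[X²] − (E[X])² = 54.6988 − 28.8154 = 25.8834.

25.8834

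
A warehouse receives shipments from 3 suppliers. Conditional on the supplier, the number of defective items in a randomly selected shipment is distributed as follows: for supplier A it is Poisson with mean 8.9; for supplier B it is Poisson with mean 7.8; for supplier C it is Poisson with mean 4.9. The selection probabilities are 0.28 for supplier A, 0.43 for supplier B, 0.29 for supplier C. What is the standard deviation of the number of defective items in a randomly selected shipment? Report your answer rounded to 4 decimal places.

Per component, A: μ=8.9, E[X²]=88.11; B: μ=7.8, E[X²]=68.64; C: μ=4.9, E[X²]=28.91.
E[X] = 0.28·8.9 + 0.43·7.8 + 0.29·4.9 = 7.267.
E[X²] = 0.28·88.11 + 0.43·68.64 + 0.29·28.91 = 62.5699.
Var(X) = E[X²] − (E[X])² = 62.5699 − 52.8093 = 9.76061.
SD(X) = √9.76061 = 3.1242.

3.1242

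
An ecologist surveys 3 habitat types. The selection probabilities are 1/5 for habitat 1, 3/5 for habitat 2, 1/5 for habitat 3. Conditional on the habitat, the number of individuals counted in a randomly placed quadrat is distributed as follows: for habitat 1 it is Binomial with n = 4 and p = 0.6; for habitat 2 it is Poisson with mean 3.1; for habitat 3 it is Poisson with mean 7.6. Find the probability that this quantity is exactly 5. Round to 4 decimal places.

0.0856

Conditional on each habitat, P(X = 5): 1: 0; 2: 0.107477; 3: 0.105742.
By total probability, P(X = 5) = 0.2·0 + 0.6·0.107477 + 0.2·0.105742 = 0.0856345.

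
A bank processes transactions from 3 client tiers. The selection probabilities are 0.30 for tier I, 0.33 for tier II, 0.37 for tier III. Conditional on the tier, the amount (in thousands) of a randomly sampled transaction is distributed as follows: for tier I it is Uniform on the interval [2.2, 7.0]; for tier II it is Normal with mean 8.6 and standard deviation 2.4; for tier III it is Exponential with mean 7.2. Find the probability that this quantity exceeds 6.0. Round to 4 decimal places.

Conditional on each tier, P(X > 6.0): I: 0.208333; II: 0.86067; III: 0.434598.
By total probability, P(X > 6.0) = 0.3·0.208333 + 0.33·0.86067 + 0.37·0.434598 = 0.507322.

0.5073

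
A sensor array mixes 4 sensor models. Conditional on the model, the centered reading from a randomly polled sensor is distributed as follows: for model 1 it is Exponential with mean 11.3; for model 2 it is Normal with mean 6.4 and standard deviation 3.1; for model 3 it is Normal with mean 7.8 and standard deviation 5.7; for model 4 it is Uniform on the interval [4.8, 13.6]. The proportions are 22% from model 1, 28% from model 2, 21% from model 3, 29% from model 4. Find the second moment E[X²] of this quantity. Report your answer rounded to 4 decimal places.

For each component E[X²] = Var + (mean)², giving 1: 255.38; 2: 50.57; 3: 93.33; 4: 91.0933.
Overall E[X²] = 0.22·255.38 + 0.28·50.57 + 0.21·93.33 + 0.29·91.0933 = 116.36.

116.3596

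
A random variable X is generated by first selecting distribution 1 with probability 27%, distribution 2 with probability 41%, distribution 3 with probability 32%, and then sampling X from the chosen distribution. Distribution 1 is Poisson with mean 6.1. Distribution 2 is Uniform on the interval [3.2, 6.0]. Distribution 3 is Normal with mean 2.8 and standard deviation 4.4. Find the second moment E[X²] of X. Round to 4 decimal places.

29.3412

For each component E[X²] = Var + (mean)², giving 1: 43.31; 2: 21.8133; 3: 27.2.
Overall E[X²] = 0.27·43.31 + 0.41·21.8133 + 0.32·27.2 = 29.3412.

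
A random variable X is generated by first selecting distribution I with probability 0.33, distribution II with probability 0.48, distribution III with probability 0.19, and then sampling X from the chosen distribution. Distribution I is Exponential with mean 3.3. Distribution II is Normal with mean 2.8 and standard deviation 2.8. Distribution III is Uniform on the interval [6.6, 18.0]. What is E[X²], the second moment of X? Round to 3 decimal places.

45.517

For each component E[X²] = Var + (mean)², giving I: 21.78; II: 15.68; III: 162.12.
Overall E[X²] = 0.33·21.78 + 0.48·15.68 + 0.19·162.12 = 45.5166.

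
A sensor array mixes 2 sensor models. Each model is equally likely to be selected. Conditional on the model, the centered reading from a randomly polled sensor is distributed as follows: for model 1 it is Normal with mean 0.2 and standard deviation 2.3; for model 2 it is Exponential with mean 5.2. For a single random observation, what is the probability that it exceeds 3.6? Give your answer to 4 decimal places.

0.2850

Conditional on each model, P(X > 3.6): 1: 0.069669; 2: 0.50042.
By total probability, P(X > 3.6) = 0.5·0.069669 + 0.5·0.50042 = 0.285044.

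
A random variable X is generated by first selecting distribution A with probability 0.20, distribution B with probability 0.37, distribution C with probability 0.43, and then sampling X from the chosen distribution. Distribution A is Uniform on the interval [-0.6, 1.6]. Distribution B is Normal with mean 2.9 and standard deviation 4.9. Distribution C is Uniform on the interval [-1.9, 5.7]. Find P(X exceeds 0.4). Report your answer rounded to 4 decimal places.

0.6661

Conditional on each component, P(X > 0.4): A: 0.545455; B: 0.695046; C: 0.697368.
By total probability, P(X > 0.4) = 0.2·0.545455 + 0.37·0.695046 + 0.43·0.697368 = 0.666126.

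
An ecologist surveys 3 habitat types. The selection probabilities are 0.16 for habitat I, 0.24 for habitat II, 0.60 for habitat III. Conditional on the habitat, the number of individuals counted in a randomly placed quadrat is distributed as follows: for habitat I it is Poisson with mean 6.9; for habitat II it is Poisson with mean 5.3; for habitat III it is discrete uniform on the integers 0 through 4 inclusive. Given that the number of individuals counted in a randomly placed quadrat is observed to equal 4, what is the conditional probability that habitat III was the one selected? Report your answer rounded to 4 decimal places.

0.6872

Likelihoods P(X=4 | ·): I: 0.0951816; II: 0.164109; III: 0.2.
Posterior ∝ prior × likelihood. Numerator for III: 0.6·0.2 = 0.12.
Normalizing constant: 0.16·0.0951816 + 0.24·0.164109 + 0.6·0.2 = 0.174615.
P(III | observation) = 0.12 / 0.174615 = 0.687226.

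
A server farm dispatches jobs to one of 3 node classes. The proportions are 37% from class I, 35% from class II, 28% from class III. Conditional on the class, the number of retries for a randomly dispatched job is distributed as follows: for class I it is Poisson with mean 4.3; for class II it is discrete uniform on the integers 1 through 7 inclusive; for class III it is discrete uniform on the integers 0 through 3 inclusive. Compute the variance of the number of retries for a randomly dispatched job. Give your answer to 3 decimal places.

4.777

Per component, I: μ=4.3, E[X²]=22.79; II: μ=4, E[X²]=20; III: μ=1.5, E[X²]=3.5.
E[X] = 0.37·4.3 + 0.35·4 + 0.28·1.5 = 3.411.
E[X²] = 0.37·22.79 + 0.35·20 + 0.28·3.5 = 16.4123.
Var(X) = E[X²] − (E[X])² = 16.4123 − 11.6349 = 4.77738.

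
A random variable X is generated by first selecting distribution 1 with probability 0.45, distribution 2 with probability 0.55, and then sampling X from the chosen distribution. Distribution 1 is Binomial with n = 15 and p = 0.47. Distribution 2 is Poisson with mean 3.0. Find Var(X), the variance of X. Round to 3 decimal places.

7.391

Per component, 1: μ=7.05, E[X²]=53.439; 2: μ=3, E[X²]=12.
E[X] = 0.45·7.05 + 0.55·3 = 4.8225.
E[X²] = 0.45·53.439 + 0.55·12 = 30.6476.
Var(X) = E[X²] − (E[X])² = 30.6476 − 23.2565 = 7.39104.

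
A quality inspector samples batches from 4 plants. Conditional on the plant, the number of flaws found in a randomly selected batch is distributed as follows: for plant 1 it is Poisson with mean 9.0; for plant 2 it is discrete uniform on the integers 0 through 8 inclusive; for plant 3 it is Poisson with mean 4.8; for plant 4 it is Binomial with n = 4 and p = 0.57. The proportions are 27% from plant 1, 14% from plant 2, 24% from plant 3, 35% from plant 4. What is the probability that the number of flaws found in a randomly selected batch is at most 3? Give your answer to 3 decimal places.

Conditional on each plant, P(X ≤ 3): 1: 0.0212265; 2: 0.444444; 3: 0.29423; 4: 0.89444.
By total probability, P(X ≤ 3) = 0.27·0.0212265 + 0.14·0.444444 + 0.24·0.29423 + 0.35·0.89444 = 0.451623.

0.452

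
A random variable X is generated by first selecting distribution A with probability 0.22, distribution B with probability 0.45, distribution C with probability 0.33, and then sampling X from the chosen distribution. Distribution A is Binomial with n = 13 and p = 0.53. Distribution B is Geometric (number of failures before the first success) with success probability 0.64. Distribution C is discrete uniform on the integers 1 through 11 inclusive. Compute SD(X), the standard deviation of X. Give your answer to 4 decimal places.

3.5805

Per component, A: μ=6.89, E[X²]=50.7104; B: μ=0.5625, E[X²]=1.19531; C: μ=6, E[X²]=46.
E[X] = 0.22·6.89 + 0.45·0.5625 + 0.33·6 = 3.74892.
E[X²] = 0.22·50.7104 + 0.45·1.19531 + 0.33·46 = 26.8742.
Var(X) = E[X²] − (E[X])² = 26.8742 − 14.0544 = 12.8197.
SD(X) = √12.8197 = 3.58047.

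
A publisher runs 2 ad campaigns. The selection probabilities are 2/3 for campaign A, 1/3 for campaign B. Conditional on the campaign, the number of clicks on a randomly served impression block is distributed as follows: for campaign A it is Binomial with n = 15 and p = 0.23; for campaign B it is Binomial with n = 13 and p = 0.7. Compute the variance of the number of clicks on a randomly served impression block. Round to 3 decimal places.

9.775

Per component, A: μ=3.45, E[X²]=14.559; B: μ=9.1, E[X²]=85.54.
E[X] = 0.666667·3.45 + 0.333333·9.1 = 5.33333.
E[X²] = 0.666667·14.559 + 0.333333·85.54 = 38.2193.
Var(X) = E[X²] − (E[X])² = 38.2193 − 28.4444 = 9.77489.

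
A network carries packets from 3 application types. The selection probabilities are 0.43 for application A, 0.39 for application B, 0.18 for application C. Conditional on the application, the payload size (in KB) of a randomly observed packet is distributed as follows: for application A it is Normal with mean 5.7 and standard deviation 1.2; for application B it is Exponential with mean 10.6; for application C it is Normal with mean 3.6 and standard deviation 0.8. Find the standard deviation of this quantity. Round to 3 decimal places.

7.236

Per component, A: μ=5.7, E[X²]=33.93; B: μ=10.6, E[X²]=224.72; C: μ=3.6, E[X²]=13.6.
E[X] = 0.43·5.7 + 0.39·10.6 + 0.18·3.6 = 7.233.
E[X²] = 0.43·33.93 + 0.39·224.72 + 0.18·13.6 = 104.679.
Var(X) = E[X²] − (E[X])² = 104.679 − 52.3163 = 52.3624.
SD(X) = √52.3624 = 7.23619.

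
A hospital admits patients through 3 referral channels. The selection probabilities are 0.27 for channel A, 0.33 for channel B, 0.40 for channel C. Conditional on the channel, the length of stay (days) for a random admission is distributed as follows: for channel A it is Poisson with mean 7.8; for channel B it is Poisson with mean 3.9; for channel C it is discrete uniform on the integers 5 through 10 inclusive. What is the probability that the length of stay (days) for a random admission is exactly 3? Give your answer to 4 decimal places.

Conditional on each channel, P(X = 3): A: 0.0324068; B: 0.200122; C: 0.
By total probability, P(X = 3) = 0.27·0.0324068 + 0.33·0.200122 + 0.4·0 = 0.07479.

0.0748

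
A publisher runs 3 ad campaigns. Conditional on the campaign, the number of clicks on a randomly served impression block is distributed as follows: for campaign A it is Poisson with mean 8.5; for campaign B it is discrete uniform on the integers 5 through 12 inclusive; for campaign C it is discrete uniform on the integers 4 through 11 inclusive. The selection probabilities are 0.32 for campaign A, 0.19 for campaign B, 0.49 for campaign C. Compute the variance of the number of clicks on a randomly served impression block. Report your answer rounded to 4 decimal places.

Per component, A: μ=8.5, E[X²]=80.75; B: μ=8.5, E[X²]=77.5; C: μ=7.5, E[X²]=61.5.
E[X] = 0.32·8.5 + 0.19·8.5 + 0.49·7.5 = 8.01.
E[X²] = 0.32·80.75 + 0.19·77.5 + 0.49·61.5 = 70.7.
Var(X) = E[X²] − (E[X])² = 70.7 − 64.1601 = 6.5399.

6.5399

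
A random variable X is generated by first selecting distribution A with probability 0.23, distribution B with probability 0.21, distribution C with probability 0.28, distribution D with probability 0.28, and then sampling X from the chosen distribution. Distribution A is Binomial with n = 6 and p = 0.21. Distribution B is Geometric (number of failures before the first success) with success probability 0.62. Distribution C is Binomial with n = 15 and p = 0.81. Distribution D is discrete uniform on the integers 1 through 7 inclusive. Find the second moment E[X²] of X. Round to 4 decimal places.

48.4613

For each component E[X²] = Var + (mean)², giving A: 2.583; B: 1.3642; C: 149.931; D: 20.
Overall E[X²] = 0.23·2.583 + 0.21·1.3642 + 0.28·149.931 + 0.28·20 = 48.4613.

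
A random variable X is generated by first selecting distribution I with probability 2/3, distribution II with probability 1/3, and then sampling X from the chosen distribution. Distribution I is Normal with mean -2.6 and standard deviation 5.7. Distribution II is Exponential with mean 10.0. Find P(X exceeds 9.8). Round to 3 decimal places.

0.135

Conditional on each component, P(X > 9.8): I: 0.0147986; II: 0.375311.
By total probability, P(X > 9.8) = 0.666667·0.0147986 + 0.333333·0.375311 = 0.134969.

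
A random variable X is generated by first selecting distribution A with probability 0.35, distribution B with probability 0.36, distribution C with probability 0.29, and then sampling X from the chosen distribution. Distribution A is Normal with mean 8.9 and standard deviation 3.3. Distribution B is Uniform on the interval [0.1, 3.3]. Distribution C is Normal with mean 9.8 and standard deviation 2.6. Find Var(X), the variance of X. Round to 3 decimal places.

19.543

Per component, A: μ=8.9, E[X²]=90.1; B: μ=1.7, E[X²]=3.74333; C: μ=9.8, E[X²]=102.8.
E[X] = 0.35·8.9 + 0.36·1.7 + 0.29·9.8 = 6.569.
E[X²] = 0.35·90.1 + 0.36·3.74333 + 0.29·102.8 = 62.6946.
Var(X) = E[X²] − (E[X])² = 62.6946 − 43.1518 = 19.5428.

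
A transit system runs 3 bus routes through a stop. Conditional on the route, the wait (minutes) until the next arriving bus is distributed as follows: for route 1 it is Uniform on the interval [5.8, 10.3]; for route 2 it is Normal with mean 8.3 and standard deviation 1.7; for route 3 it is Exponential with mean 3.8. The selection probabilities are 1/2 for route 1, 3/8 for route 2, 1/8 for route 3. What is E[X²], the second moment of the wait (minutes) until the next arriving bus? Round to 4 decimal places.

63.7725

For each component E[X²] = Var + (mean)², giving 1: 66.49; 2: 71.78; 3: 28.88.
Overall E[X²] = 0.5·66.49 + 0.375·71.78 + 0.125·28.88 = 63.7725.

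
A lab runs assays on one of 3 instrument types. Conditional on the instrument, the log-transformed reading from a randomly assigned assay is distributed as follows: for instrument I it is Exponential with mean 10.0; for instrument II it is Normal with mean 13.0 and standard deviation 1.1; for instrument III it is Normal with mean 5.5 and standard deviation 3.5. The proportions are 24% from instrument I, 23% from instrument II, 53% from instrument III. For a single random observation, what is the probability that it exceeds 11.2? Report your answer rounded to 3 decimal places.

0.324

Conditional on each instrument, P(X > 11.2): I: 0.32628; II: 0.949118; III: 0.0517019.
By total probability, P(X > 11.2) = 0.24·0.32628 + 0.23·0.949118 + 0.53·0.0517019 = 0.324006.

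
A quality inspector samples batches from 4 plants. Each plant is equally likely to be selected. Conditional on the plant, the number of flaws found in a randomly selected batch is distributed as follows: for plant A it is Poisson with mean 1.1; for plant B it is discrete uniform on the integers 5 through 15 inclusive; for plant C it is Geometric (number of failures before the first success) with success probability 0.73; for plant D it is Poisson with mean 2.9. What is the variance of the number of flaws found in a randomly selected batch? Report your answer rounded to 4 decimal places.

Per component, A: μ=1.1, E[X²]=2.31; B: μ=10, E[X²]=110; C: μ=0.369863, E[X²]=0.64346; D: μ=2.9, E[X²]=11.31.
E[X] = 0.25·1.1 + 0.25·10 + 0.25·0.369863 + 0.25·2.9 = 3.59247.
E[X²] = 0.25·2.31 + 0.25·110 + 0.25·0.64346 + 0.25·11.31 = 31.0659.
Var(X) = E[X²] − (E[X])² = 31.0659 − 12.9058 = 18.1601.

18.1601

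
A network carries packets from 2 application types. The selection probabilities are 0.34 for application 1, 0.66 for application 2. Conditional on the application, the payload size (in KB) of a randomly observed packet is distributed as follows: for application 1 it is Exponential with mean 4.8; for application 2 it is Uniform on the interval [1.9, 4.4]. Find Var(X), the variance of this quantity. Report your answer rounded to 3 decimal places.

Per component, 1: μ=4.8, E[X²]=46.08; 2: μ=3.15, E[X²]=10.4433.
E[X] = 0.34·4.8 + 0.66·3.15 = 3.711.
E[X²] = 0.34·46.08 + 0.66·10.4433 = 22.5598.
Var(X) = E[X²] − (E[X])² = 22.5598 − 13.7715 = 8.78828.

8.788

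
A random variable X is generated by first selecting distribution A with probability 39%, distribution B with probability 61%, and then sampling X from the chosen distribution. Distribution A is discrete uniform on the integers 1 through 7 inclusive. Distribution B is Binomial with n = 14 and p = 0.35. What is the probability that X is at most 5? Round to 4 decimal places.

0.6693

Conditional on each component, P(X ≤ 5): A: 0.714286; B: 0.640506.
By total probability, P(X ≤ 5) = 0.39·0.714286 + 0.61·0.640506 = 0.66928.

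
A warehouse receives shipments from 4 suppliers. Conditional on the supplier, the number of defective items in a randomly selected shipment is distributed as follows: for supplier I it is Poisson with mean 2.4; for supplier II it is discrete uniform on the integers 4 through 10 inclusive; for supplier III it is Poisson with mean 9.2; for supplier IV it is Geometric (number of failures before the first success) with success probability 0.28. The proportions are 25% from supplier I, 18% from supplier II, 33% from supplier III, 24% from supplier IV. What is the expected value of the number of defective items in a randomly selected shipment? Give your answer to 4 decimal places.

5.5131

Component means — I: 2.4; II: 7; III: 9.2; IV: 2.57143.
E[X] = 0.25·2.4 + 0.18·7 + 0.33·9.2 + 0.24·2.57143 = 5.51314.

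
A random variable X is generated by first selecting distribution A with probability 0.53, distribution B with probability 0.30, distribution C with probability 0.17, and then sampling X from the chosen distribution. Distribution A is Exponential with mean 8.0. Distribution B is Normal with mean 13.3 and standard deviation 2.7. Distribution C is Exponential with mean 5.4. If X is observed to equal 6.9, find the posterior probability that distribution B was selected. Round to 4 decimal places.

Likelihoods f(6.9 | ·): A: 0.0527632; B: 0.00890165; C: 0.0516029.
Posterior ∝ prior × likelihood. Numerator for B: 0.3·0.00890165 = 0.0026705.
Normalizing constant: 0.53·0.0527632 + 0.3·0.00890165 + 0.17·0.0516029 = 0.0394075.
P(B | observation) = 0.0026705 / 0.0394075 = 0.0677662.

0.0678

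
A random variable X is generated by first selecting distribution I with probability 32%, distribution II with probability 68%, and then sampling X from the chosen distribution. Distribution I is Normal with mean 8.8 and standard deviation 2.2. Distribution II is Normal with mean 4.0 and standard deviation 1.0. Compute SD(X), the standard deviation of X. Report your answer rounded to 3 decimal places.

Per component, I: μ=8.8, E[X²]=82.28; II: μ=4, E[X²]=17.
E[X] = 0.32·8.8 + 0.68·4 = 5.536.
E[X²] = 0.32·82.28 + 0.68·17 = 37.8896.
Var(X) = E[X²] − (E[X])² = 37.8896 − 30.6473 = 7.2423.
SD(X) = √7.2423 = 2.69115.

2.691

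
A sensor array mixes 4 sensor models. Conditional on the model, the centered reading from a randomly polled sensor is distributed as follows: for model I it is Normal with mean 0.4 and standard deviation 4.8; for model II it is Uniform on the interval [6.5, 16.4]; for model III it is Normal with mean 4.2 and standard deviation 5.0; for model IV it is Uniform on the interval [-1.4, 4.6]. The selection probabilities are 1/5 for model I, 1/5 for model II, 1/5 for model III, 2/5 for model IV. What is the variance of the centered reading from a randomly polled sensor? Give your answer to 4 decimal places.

Per component, I: μ=0.4, E[X²]=23.2; II: μ=11.45, E[X²]=139.27; III: μ=4.2, E[X²]=42.64; IV: μ=1.6, E[X²]=5.56.
E[X] = 0.2·0.4 + 0.2·11.45 + 0.2·4.2 + 0.4·1.6 = 3.85.
E[X²] = 0.2·23.2 + 0.2·139.27 + 0.2·42.64 + 0.4·5.56 = 43.246.
Var(X) = E[X²] − (E[X])² = 43.246 − 14.8225 = 28.4235.

28.4235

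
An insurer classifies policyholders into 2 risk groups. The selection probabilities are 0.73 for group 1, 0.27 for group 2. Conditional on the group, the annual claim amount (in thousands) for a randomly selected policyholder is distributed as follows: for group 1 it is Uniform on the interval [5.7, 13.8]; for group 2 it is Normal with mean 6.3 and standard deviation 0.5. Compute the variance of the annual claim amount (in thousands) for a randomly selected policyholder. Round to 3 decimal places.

6.405

Per component, 1: μ=9.75, E[X²]=100.53; 2: μ=6.3, E[X²]=39.94.
E[X] = 0.73·9.75 + 0.27·6.3 = 8.8185.
E[X²] = 0.73·100.53 + 0.27·39.94 = 84.1707.
Var(X) = E[X²] − (E[X])² = 84.1707 − 77.7659 = 6.40476.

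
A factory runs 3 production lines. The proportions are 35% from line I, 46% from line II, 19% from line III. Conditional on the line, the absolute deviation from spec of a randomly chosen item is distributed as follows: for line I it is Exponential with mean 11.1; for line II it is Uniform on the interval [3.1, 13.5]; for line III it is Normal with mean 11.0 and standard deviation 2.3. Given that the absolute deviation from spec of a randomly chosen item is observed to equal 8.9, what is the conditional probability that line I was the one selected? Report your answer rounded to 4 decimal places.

Likelihoods f(8.9 | ·): I: 0.0404072; II: 0.0961538; III: 0.114329.
Posterior ∝ prior × likelihood. Numerator for I: 0.35·0.0404072 = 0.0141425.
Normalizing constant: 0.35·0.0404072 + 0.46·0.0961538 + 0.19·0.114329 = 0.0800959.
P(I | observation) = 0.0141425 / 0.0800959 = 0.17657.

0.1766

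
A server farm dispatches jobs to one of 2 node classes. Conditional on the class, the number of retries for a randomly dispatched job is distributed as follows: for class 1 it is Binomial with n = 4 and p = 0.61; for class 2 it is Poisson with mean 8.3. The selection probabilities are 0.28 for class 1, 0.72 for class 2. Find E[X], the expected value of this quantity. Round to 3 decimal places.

Component means — 1: 2.44; 2: 8.3.
E[X] = 0.28·2.44 + 0.72·8.3 = 6.6592.

6.659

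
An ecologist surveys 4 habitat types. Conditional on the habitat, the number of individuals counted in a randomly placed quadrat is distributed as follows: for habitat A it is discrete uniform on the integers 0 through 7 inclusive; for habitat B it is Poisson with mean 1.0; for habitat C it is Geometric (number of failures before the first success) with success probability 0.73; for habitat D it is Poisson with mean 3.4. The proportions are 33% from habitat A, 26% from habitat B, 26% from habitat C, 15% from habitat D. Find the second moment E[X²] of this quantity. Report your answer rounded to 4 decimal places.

8.7063

For each component E[X²] = Var + (mean)², giving A: 17.5; B: 2; C: 0.64346; D: 14.96.
Overall E[X²] = 0.33·17.5 + 0.26·2 + 0.26·0.64346 + 0.15·14.96 = 8.7063.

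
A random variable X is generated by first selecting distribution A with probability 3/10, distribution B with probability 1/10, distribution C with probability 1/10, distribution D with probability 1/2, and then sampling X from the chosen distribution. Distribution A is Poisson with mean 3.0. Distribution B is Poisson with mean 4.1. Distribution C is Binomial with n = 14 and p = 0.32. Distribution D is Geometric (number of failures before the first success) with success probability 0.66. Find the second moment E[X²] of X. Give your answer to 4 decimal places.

8.5256

For each component E[X²] = Var + (mean)², giving A: 12; B: 20.91; C: 23.1168; D: 1.04591.
Overall E[X²] = 0.3·12 + 0.1·20.91 + 0.1·23.1168 + 0.5·1.04591 = 8.52564.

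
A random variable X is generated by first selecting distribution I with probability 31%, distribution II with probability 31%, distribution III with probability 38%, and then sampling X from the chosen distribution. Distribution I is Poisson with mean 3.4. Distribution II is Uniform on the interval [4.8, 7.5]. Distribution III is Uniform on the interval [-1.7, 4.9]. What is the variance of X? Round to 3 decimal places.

Per component, I: μ=3.4, E[X²]=14.96; II: μ=6.15, E[X²]=38.43; III: μ=1.6, E[X²]=6.19.
E[X] = 0.31·3.4 + 0.31·6.15 + 0.38·1.6 = 3.5685.
E[X²] = 0.31·14.96 + 0.31·38.43 + 0.38·6.19 = 18.9031.
Var(X) = E[X²] − (E[X])² = 18.9031 − 12.7342 = 6.16891.

6.169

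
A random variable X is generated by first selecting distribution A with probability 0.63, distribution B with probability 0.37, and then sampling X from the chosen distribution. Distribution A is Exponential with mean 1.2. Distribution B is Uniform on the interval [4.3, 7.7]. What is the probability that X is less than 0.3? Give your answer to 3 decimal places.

0.139

Conditional on each component, P(X < 0.3): A: 0.221199; B: 0.
By total probability, P(X < 0.3) = 0.63·0.221199 + 0.37·0 = 0.139356.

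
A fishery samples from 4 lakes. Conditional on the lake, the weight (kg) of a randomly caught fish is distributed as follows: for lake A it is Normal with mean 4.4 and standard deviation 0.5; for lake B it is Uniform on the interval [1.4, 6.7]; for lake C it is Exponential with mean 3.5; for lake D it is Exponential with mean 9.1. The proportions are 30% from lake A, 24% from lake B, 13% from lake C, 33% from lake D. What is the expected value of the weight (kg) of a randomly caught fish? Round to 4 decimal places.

Component means — A: 4.4; B: 4.05; C: 3.5; D: 9.1.
E[X] = 0.3·4.4 + 0.24·4.05 + 0.13·3.5 + 0.33·9.1 = 5.75.

5.7500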